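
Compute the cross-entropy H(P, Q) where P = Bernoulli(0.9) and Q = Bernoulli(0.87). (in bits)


H(P,Q) = -p*log2(q) - (1-p)*log2(1-q). -0.9*log2(0.87) = 0.180821; -0.1*log2(0.13) = 0.294342. H(P,Q) = 0.180821 + 0.294342 = 0.4752

0.4752 bits


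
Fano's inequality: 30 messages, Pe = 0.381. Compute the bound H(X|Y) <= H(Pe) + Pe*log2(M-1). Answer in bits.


H(Pe) = -Pe*log2(Pe) - (1-Pe)*log2(1-Pe) = -0.381*log2(0.381) - 0.619*log2(0.619) = 0.530404 + 0.428341 = 0.9587. Pe*log2(M-1) = 0.381*log2(29) = 1.850891. Bound = H(Pe) + Pe*log2(M-1) = 0.530404 + 0.428341 + 1.850891 = 2.8096

2.8096 bits


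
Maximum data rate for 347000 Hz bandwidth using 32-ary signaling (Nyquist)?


Rate = 2 * B * log2(M) = 2 * 347000 * 5.0 = 3470000.0

3470000.0 bps


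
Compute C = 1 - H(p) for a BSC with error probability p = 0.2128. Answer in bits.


H(p) = -p*log2(p) - (1-p)*log2(1-p) = -0.2128*log2(0.2128) - 0.7872*log2(0.7872) = 0.475061 + 0.271740 = 0.7468. C = 1 - H(p) = 1 - 0.7468 = 0.2532

0.2532 bits


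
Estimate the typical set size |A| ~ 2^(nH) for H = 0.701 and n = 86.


log2|A_typical| = nH = 86 * 0.701 = 60.286, so |A_typical| ~ 2^60.286 = 1.406e+18

1.406e+18


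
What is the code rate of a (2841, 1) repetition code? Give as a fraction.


Rate = k/n = 1/2841

1/2841


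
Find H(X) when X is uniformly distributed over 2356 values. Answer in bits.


H = log2(n) = log2(2356) = 11.2021

11.2021 bits


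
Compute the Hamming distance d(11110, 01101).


Count differing positions: ^ . . ^ ^ = 3 differences

3


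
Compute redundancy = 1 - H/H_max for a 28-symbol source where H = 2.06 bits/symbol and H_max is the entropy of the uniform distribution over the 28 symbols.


H_max = log2(K) = log2(28) = 4.8074 bits/symbol. Redundancy = 1 - H/H_max = 1 - 2.06/4.8074 = 1 - 0.4285 = 0.5715

0.5715


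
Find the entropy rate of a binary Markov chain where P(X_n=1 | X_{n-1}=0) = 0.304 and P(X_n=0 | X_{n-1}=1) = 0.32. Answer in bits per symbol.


Stationary distribution: pi_0 = p10/(p01+p10) = 0.5128, pi_1 = 0.4872. Entropy rate H' = pi_0*H(p01) + pi_1*H(p10) = 0.5128*0.8861 + 0.4872*0.9044 = 0.895

0.895 bits/symbol


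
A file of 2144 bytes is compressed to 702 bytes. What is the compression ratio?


Ratio = original / compressed = 2144 / 702 = 3.0541

3.0541


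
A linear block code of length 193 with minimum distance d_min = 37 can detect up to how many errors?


Detection capability = d_min - 1 = 37 - 1 = 36

36 errors


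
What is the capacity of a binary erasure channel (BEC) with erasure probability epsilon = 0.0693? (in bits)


C = 1 - epsilon = 1 - 0.0693 = 0.9307

0.9307 bits


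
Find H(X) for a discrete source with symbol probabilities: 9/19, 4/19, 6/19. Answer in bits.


H = -sum(p_i * log2(p_i)). Terms: -(9/19)*log2(9/19) = 0.510633; -(4/19)*log2(4/19) = 0.473248; -(6/19)*log2(6/19) = 0.525147. H = 0.510633 + 0.473248 + 0.525147 = 1.509

1.509 bits


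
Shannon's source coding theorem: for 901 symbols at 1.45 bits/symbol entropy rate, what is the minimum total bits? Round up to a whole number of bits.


Minimum bits >= n * H = 901 * 1.45 = 1306.45, rounded up to a whole number of bits = 1307

1307 bits


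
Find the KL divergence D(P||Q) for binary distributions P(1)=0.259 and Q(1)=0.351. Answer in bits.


KL = p*log2(p/q) + (1-p)*log2((1-p)/(1-q)) = 0.259*log2(0.259/0.351) + 0.741*log2(0.741/0.649) = 0.0281

0.0281 bits


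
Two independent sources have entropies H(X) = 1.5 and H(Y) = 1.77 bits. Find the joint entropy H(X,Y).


For independent variables, H(X,Y) = H(X) + H(Y) = 1.5 + 1.77 = 3.27

3.27 bits


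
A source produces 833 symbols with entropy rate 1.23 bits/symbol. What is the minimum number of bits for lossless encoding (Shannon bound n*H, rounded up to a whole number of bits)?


Minimum bits >= n * H = 833 * 1.23 = 1024.59, rounded up to a whole number of bits = 1025

1025 bits


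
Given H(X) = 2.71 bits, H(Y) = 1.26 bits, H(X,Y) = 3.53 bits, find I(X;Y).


I(X;Y) = H(X) + H(Y) - H(X,Y) = 2.71 + 1.26 - 3.53 = 0.44

0.44 bits


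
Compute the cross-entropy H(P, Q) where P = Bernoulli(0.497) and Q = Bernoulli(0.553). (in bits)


H(P,Q) = -p*log2(q) - (1-p)*log2(1-q). -0.497*log2(0.553) = 0.424760; -0.503*log2(0.447) = 0.584312. H(P,Q) = 0.424760 + 0.584312 = 1.0091

1.0091 bits


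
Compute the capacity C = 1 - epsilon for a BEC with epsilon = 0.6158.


C = 1 - epsilon = 1 - 0.6158 = 0.3842

0.3842 bits


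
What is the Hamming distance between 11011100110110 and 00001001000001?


Count differing positions: ^ ^ . ^ . ^ . ^ ^ ^ . ^ ^ ^ = 10 differences

10


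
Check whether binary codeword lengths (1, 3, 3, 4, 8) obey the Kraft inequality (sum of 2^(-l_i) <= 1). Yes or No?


Kraft sum = sum(2^(-l_i)) = 0.8164, need <= 1. Result: satisfied (a binary prefix-free code with these lengths exists)

Yes


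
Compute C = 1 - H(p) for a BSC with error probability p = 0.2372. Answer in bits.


H(p) = -p*log2(p) - (1-p)*log2(1-p) = -0.2372*log2(0.2372) - 0.7628*log2(0.7628) = 0.492385 + 0.297967 = 0.7904. C = 1 - H(p) = 1 - 0.7904 = 0.2096

0.2096 bits


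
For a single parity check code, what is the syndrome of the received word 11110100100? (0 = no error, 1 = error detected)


Syndrome = XOR of all bits = 1 XOR 1 XOR 1 XOR 1 XOR 0 XOR 1 XOR 0 XOR 0 XOR 1 XOR 0 XOR 0 = 0

0


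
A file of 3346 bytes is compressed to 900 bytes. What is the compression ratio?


Ratio = original / compressed = 3346 / 900 = 3.7178

3.7178


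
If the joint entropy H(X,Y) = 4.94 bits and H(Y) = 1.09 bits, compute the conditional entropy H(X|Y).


H(X|Y) = H(X,Y) - H(Y) = 4.94 - 1.09 = 3.85

3.85 bits


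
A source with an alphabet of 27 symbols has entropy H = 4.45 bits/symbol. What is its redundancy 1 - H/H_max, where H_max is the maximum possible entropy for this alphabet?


H_max = log2(K) = log2(27) = 4.7549 bits/symbol. Redundancy = 1 - H/H_max = 1 - 4.45/4.7549 = 1 - 0.9359 = 0.0641

0.0641


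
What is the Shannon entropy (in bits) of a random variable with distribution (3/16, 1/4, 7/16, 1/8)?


H = -sum(p_i * log2(p_i)). Terms: -(3/16)*log2(3/16) = 0.452820; -(1/4)*log2(1/4) = 0.500000; -(7/16)*log2(7/16) = 0.521782; -(1/8)*log2(1/8) = 0.375000. H = 0.452820 + 0.500000 + 0.521782 + 0.375000 = 1.8496

1.8496 bits


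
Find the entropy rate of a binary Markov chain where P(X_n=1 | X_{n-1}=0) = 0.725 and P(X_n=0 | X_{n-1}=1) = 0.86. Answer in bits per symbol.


Stationary distribution: pi_0 = p10/(p01+p10) = 0.5426, pi_1 = 0.4574. Entropy rate H' = pi_0*H(p01) + pi_1*H(p10) = 0.5426*0.8485 + 0.4574*0.5842 = 0.7276

0.7276 bits/symbol


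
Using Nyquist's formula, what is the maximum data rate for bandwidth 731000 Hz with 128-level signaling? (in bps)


Rate = 2 * B * log2(M) = 2 * 731000 * 7.0 = 10234000.0

10234000.0 bps


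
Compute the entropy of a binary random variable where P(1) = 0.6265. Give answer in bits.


H = -p*log2(p) - (1-p)*log2(1-p). -0.6265*log2(0.6265) = 0.422645; -0.3735*log2(0.3735) = 0.530676. H = 0.422645 + 0.530676 = 0.9533

0.9533 bits


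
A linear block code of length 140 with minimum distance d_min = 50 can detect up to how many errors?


Detection capability = d_min - 1 = 50 - 1 = 49

49 errors


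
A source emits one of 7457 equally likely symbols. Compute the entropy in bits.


H = log2(n) = log2(7457) = 12.8644

12.8644 bits


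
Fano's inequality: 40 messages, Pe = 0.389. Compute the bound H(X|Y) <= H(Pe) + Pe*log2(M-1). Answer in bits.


H(Pe) = -Pe*log2(Pe) - (1-Pe)*log2(1-Pe) = -0.389*log2(0.389) - 0.611*log2(0.611) = 0.529879 + 0.434272 = 0.9642. Pe*log2(M-1) = 0.389*log2(39) = 2.056021. Bound = H(Pe) + Pe*log2(M-1) = 0.529879 + 0.434272 + 2.056021 = 3.0202

3.0202 bits


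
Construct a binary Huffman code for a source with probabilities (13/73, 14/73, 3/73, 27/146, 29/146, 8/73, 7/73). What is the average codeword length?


Huffman construction (repeatedly merge the two least-probable nodes; each merge adds 1 bit to every symbol beneath it): 3/73 + 7/73 = 10/73; 8/73 + 10/73 = 18/73; 13/73 + 27/146 = 53/146; 14/73 + 29/146 = 57/146; 18/73 + 53/146 = 89/146; 57/146 + 89/146 = 1. Resulting codeword lengths (in the order the probabilities were given): (3, 2, 4, 3, 2, 3, 4). L_avg = sum(p_i * l_i) = 13/73*3 + 14/73*2 + 3/73*4 + 27/146*3 + 29/146*2 + 8/73*3 + 7/73*4 = 401/146 = 2.7466

2.7466 bits


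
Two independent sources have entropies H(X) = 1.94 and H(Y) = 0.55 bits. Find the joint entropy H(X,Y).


For independent variables, H(X,Y) = H(X) + H(Y) = 1.94 + 0.55 = 2.49

2.49 bits


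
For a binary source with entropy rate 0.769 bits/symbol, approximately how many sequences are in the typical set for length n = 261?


log2|A_typical| = nH = 261 * 0.769 = 200.709, so |A_typical| ~ 2^200.709 = 2.627e+60

2.627e+60


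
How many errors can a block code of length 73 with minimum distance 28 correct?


Correction capability = floor((d-1)/2) = floor((28-1)/2) = 13

13 errors


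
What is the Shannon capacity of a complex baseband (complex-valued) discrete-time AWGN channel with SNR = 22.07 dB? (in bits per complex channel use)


SNR_linear = 10^(22.07/10) = 161.0646; C = log2(1 + SNR_linear) = log2(1 + 161.0646) = 7.3404

7.3404 bits/channel use


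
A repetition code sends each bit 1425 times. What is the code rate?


Rate = k/n = 1/1425

1/1425


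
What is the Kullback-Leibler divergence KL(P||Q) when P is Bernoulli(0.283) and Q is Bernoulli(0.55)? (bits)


KL = p*log2(p/q) + (1-p)*log2((1-p)/(1-q)) = 0.283*log2(0.283/0.55) + 0.717*log2(0.717/0.45) = 0.2106

0.2106 bits


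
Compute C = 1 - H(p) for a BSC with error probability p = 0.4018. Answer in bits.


H(p) = -p*log2(p) - (1-p)*log2(1-p) = -0.4018*log2(0.4018) - 0.5982*log2(0.5982) = 0.528548 + 0.443446 = 0.972. C = 1 - H(p) = 1 - 0.972 = 0.028

0.028 bits


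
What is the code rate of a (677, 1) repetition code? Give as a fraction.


Rate = k/n = 1/677

1/677


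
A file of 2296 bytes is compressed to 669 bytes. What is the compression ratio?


Ratio = original / compressed = 2296 / 669 = 3.432

3.432


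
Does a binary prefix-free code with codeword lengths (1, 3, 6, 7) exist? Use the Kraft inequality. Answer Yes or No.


Kraft sum = sum(2^(-l_i)) = 0.6484, need <= 1. Result: satisfied (a binary prefix-free code with these lengths exists)

Yes


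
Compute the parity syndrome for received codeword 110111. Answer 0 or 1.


Syndrome = XOR of all bits = 1 XOR 1 XOR 0 XOR 1 XOR 1 XOR 1 = 1

1


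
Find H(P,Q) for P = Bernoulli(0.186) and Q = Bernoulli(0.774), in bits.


H(P,Q) = -p*log2(q) - (1-p)*log2(1-q). -0.186*log2(0.774) = 0.068745; -0.814*log2(0.226) = 1.746523. H(P,Q) = 0.068745 + 1.746523 = 1.8153

1.8153 bits


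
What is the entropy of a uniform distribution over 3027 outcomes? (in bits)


H = log2(n) = log2(3027) = 11.5637

11.5637 bits


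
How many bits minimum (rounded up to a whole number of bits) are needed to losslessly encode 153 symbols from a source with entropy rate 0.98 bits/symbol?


Minimum bits >= n * H = 153 * 0.98 = 149.94, rounded up to a whole number of bits = 150

150 bits


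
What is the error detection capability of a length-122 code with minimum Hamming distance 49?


Detection capability = d_min - 1 = 49 - 1 = 48

48 errors


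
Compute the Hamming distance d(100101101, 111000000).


Count differing positions: . ^ ^ ^ . ^ ^ . ^ = 6 differences

6


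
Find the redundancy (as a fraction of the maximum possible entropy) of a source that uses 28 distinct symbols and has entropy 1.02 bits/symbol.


H_max = log2(K) = log2(28) = 4.8074 bits/symbol. Redundancy = 1 - H/H_max = 1 - 1.02/4.8074 = 1 - 0.2122 = 0.7878

0.7878


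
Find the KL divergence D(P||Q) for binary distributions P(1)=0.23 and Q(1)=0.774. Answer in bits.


KL = p*log2(p/q) + (1-p)*log2((1-p)/(1-q)) = 0.23*log2(0.23/0.774) + 0.77*log2(0.77/0.226) = 0.9591

0.9591 bits


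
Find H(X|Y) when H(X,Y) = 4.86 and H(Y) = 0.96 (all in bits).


H(X|Y) = H(X,Y) - H(Y) = 4.86 - 0.96 = 3.9

3.9 bits


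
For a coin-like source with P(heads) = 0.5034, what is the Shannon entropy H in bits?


H = -p*log2(p) - (1-p)*log2(1-p). -0.5034*log2(0.5034) = 0.498478; -0.4966*log2(0.4966) = 0.501488. H = 0.498478 + 0.501488 = 1.0

1.0 bits


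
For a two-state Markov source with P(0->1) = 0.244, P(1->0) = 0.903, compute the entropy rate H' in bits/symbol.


Stationary distribution: pi_0 = p10/(p01+p10) = 0.7873, pi_1 = 0.2127. Entropy rate H' = pi_0*H(p01) + pi_1*H(p10) = 0.7873*0.8016 + 0.2127*0.4594 = 0.7288

0.7288 bits/symbol


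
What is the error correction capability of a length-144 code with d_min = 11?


Correction capability = floor((d-1)/2) = floor((11-1)/2) = 5

5 errors


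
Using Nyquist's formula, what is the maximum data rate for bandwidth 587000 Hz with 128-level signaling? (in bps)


Rate = 2 * B * log2(M) = 2 * 587000 * 7.0 = 8218000.0

8218000.0 bps


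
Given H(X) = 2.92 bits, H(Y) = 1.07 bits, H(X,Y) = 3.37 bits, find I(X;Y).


I(X;Y) = H(X) + H(Y) - H(X,Y) = 2.92 + 1.07 - 3.37 = 0.62

0.62 bits


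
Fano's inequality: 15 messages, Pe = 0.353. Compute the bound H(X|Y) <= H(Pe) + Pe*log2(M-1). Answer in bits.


H(Pe) = -Pe*log2(Pe) - (1-Pe)*log2(1-Pe) = -0.353*log2(0.353) - 0.647*log2(0.647) = 0.530298 + 0.406421 = 0.9367. Pe*log2(M-1) = 0.353*log2(14) = 1.343996. Bound = H(Pe) + Pe*log2(M-1) = 0.530298 + 0.406421 + 1.343996 = 2.2807

2.2807 bits


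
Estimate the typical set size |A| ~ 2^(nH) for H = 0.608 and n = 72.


log2|A_typical| = nH = 72 * 0.608 = 43.776, so |A_typical| ~ 2^43.776 = 1.506e+13

1.506e+13


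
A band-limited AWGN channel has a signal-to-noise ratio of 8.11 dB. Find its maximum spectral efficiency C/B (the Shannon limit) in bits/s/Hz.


SNR_linear = 10^(8.11/10) = 6.4714; C/B = log2(1 + SNR_linear) = log2(1 + 6.4714) = 2.9014

2.9014 bits/s/Hz


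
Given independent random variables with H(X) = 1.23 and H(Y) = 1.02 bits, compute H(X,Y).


For independent variables, H(X,Y) = H(X) + H(Y) = 1.23 + 1.02 = 2.25

2.25 bits


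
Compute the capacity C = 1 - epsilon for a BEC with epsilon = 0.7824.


C = 1 - epsilon = 1 - 0.7824 = 0.2176

0.2176 bits


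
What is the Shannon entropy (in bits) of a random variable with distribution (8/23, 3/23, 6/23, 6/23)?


H = -sum(p_i * log2(p_i)). Terms: -(8/23)*log2(8/23) = 0.529935; -(3/23)*log2(3/23) = 0.383296; -(6/23)*log2(6/23) = 0.505722; -(6/23)*log2(6/23) = 0.505722. H = 0.529935 + 0.383296 + 0.505722 + 0.505722 = 1.9247

1.9247 bits


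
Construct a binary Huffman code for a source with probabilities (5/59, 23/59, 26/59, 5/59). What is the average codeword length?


Huffman construction (repeatedly merge the two least-probable nodes; each merge adds 1 bit to every symbol beneath it): 5/59 + 5/59 = 10/59; 10/59 + 23/59 = 33/59; 26/59 + 33/59 = 1. Resulting codeword lengths (in the order the probabilities were given): (3, 2, 1, 3). L_avg = sum(p_i * l_i) = 5/59*3 + 23/59*2 + 26/59*1 + 5/59*3 = 102/59 = 1.7288

1.7288 bits


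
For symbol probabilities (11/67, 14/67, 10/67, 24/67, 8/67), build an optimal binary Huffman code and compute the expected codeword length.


Huffman construction (repeatedly merge the two least-probable nodes; each merge adds 1 bit to every symbol beneath it): 8/67 + 10/67 = 18/67; 11/67 + 14/67 = 25/67; 18/67 + 24/67 = 42/67; 25/67 + 42/67 = 1. Resulting codeword lengths (in the order the probabilities were given): (2, 2, 3, 2, 3). L_avg = sum(p_i * l_i) = 11/67*2 + 14/67*2 + 10/67*3 + 24/67*2 + 8/67*3 = 152/67 = 2.2687

2.2687 bits


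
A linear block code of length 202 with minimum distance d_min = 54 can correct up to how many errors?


Correction capability = floor((d-1)/2) = floor((54-1)/2) = 26

26 errors


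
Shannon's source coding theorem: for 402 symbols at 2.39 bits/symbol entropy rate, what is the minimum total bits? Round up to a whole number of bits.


Minimum bits >= n * H = 402 * 2.39 = 960.78, rounded up to a whole number of bits = 961

961 bits


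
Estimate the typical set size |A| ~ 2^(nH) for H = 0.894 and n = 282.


log2|A_typical| = nH = 282 * 0.894 = 252.108, so |A_typical| ~ 2^252.108 = 7.800e+75

7.800e+75


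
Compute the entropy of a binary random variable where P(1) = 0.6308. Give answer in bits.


H = -p*log2(p) - (1-p)*log2(1-p). -0.6308*log2(0.6308) = 0.419321; -0.3692*log2(0.3692) = 0.530734. H = 0.419321 + 0.530734 = 0.9501

0.9501 bits


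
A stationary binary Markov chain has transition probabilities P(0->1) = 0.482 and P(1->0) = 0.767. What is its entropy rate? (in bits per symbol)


Stationary distribution: pi_0 = p10/(p01+p10) = 0.6141, pi_1 = 0.3859. Entropy rate H' = pi_0*H(p01) + pi_1*H(p10) = 0.6141*0.9991 + 0.3859*0.7832 = 0.9158

0.9158 bits/symbol


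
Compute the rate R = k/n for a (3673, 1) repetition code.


Rate = k/n = 1/3673

1/3673


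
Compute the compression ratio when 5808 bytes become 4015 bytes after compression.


Ratio = original / compressed = 5808 / 4015 = 1.4466

1.4466


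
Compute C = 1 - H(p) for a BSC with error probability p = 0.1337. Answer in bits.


H(p) = -p*log2(p) - (1-p)*log2(1-p) = -0.1337*log2(0.1337) - 0.8663*log2(0.8663) = 0.388122 + 0.179377 = 0.5675. C = 1 - H(p) = 1 - 0.5675 = 0.4325

0.4325 bits


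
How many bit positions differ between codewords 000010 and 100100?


Count differing positions: ^ . . ^ ^ . = 3 differences

3


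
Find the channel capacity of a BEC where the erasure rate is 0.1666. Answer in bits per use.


C = 1 - epsilon = 1 - 0.1666 = 0.8334

0.8334 bits


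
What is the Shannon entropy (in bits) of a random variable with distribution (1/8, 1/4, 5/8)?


H = -sum(p_i * log2(p_i)). Terms: -(1/8)*log2(1/8) = 0.375000; -(1/4)*log2(1/4) = 0.500000; -(5/8)*log2(5/8) = 0.423795. H = 0.375000 + 0.500000 + 0.423795 = 1.2988

1.2988 bits


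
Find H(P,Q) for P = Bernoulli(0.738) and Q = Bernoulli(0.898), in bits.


H(P,Q) = -p*log2(q) - (1-p)*log2(1-q). -0.738*log2(0.898) = 0.114547; -0.262*log2(0.102) = 0.862860. H(P,Q) = 0.114547 + 0.862860 = 0.9774

0.9774 bits


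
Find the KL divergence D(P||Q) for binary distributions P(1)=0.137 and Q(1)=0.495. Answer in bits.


KL = p*log2(p/q) + (1-p)*log2((1-p)/(1-q)) = 0.137*log2(0.137/0.495) + 0.863*log2(0.863/0.505) = 0.4133

0.4133 bits


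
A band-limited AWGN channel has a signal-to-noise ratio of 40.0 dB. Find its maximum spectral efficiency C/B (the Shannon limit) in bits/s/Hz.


SNR_linear = 10^(40.0/10) = 10000.0; C/B = log2(1 + SNR_linear) = log2(1 + 10000.0) = 13.2879

13.2879 bits/s/Hz


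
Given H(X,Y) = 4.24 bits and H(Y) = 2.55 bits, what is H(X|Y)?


H(X|Y) = H(X,Y) - H(Y) = 4.24 - 2.55 = 1.69

1.69 bits


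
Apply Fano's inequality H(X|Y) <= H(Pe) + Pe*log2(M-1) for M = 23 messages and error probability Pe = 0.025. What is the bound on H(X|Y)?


H(Pe) = -Pe*log2(Pe) - (1-Pe)*log2(1-Pe) = -0.025*log2(0.025) - 0.975*log2(0.975) = 0.133048 + 0.035613 = 0.1687. Pe*log2(M-1) = 0.025*log2(22) = 0.111486. Bound = H(Pe) + Pe*log2(M-1) = 0.133048 + 0.035613 + 0.111486 = 0.2801

0.2801 bits


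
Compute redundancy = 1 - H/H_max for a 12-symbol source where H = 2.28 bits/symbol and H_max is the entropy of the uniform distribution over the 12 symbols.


H_max = log2(K) = log2(12) = 3.585 bits/symbol. Redundancy = 1 - H/H_max = 1 - 2.28/3.585 = 1 - 0.636 = 0.364

0.364


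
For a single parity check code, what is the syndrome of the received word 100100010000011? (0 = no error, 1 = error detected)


Syndrome = XOR of all bits = 1 XOR 0 XOR 0 XOR 1 XOR 0 XOR 0 XOR 0 XOR 1 XOR 0 XOR 0 XOR 0 XOR 0 XOR 0 XOR 1 XOR 1 = 1

1


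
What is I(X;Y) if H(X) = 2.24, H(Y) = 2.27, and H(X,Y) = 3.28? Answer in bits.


I(X;Y) = H(X) + H(Y) - H(X,Y) = 2.24 + 2.27 - 3.28 = 1.23

1.23 bits


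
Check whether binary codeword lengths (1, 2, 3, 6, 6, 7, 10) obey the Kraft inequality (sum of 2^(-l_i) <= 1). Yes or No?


Kraft sum = sum(2^(-l_i)) = 0.915, need <= 1. Result: satisfied (a binary prefix-free code with these lengths exists)

Yes


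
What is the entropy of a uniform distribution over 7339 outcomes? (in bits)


H = log2(n) = log2(7339) = 12.8414

12.8414 bits


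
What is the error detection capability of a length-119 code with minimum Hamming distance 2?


Detection capability = d_min - 1 = 2 - 1 = 1

1 errors


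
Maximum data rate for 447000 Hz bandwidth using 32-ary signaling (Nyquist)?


Rate = 2 * B * log2(M) = 2 * 447000 * 5.0 = 4470000.0

4470000.0 bps


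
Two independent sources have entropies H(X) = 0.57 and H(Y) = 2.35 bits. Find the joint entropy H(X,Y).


For independent variables, H(X,Y) = H(X) + H(Y) = 0.57 + 2.35 = 2.92

2.92 bits


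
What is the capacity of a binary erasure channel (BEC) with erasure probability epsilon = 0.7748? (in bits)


C = 1 - epsilon = 1 - 0.7748 = 0.2252

0.2252 bits


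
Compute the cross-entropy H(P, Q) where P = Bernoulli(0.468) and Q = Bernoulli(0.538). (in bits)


H(P,Q) = -p*log2(q) - (1-p)*log2(1-q). -0.468*log2(0.538) = 0.418543; -0.532*log2(0.462) = 0.592667. H(P,Q) = 0.418543 + 0.592667 = 1.0112

1.0112 bits


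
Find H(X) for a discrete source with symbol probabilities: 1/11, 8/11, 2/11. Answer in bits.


H = -sum(p_i * log2(p_i)). Terms: -(1/11)*log2(1/11) = 0.314494; -(8/11)*log2(8/11) = 0.334132; -(2/11)*log2(2/11) = 0.447169. H = 0.314494 + 0.334132 + 0.447169 = 1.0958

1.0958 bits


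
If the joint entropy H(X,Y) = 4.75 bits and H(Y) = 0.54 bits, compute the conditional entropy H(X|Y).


H(X|Y) = H(X,Y) - H(Y) = 4.75 - 0.54 = 4.21

4.21 bits


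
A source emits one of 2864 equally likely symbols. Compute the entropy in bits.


H = log2(n) = log2(2864) = 11.4838

11.4838 bits


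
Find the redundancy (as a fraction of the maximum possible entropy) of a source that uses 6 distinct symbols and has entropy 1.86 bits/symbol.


H_max = log2(K) = log2(6) = 2.585 bits/symbol. Redundancy = 1 - H/H_max = 1 - 1.86/2.585 = 1 - 0.7195 = 0.2805

0.2805


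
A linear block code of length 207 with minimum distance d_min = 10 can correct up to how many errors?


Correction capability = floor((d-1)/2) = floor((10-1)/2) = 4

4 errors


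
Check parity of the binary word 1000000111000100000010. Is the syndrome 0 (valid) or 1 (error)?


Syndrome = XOR of all bits = 1 XOR 0 XOR 0 XOR 0 XOR 0 XOR 0 XOR 0 XOR 1 XOR 1 XOR 1 XOR 0 XOR 0 XOR 0 XOR 1 XOR 0 XOR 0 XOR 0 XOR 0 XOR 0 XOR 0 XOR 1 XOR 0 = 0

0


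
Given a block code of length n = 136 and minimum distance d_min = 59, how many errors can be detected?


Detection capability = d_min - 1 = 59 - 1 = 58

58 errors


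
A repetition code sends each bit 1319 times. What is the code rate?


Rate = k/n = 1/1319

1/1319


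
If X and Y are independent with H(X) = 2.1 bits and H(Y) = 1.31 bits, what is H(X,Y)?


For independent variables, H(X,Y) = H(X) + H(Y) = 2.1 + 1.31 = 3.41

3.41 bits


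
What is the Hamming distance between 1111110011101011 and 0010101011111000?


Count differing positions: ^ ^ . ^ . ^ ^ . . . . ^ . . ^ ^ = 8 differences

8


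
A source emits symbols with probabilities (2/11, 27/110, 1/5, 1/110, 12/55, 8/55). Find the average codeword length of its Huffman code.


Huffman construction (repeatedly merge the two least-probable nodes; each merge adds 1 bit to every symbol beneath it): 1/110 + 8/55 = 17/110; 17/110 + 2/11 = 37/110; 1/5 + 12/55 = 23/55; 27/110 + 37/110 = 32/55; 23/55 + 32/55 = 1. Resulting codeword lengths (in the order the probabilities were given): (3, 2, 2, 4, 2, 4). L_avg = sum(p_i * l_i) = 2/11*3 + 27/110*2 + 1/5*2 + 1/110*4 + 12/55*2 + 8/55*4 = 137/55 = 2.4909

2.4909 bits


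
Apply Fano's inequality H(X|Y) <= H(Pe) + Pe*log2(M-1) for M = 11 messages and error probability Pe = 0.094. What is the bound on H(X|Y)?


H(Pe) = -Pe*log2(Pe) - (1-Pe)*log2(1-Pe) = -0.094*log2(0.094) - 0.906*log2(0.906) = 0.320652 + 0.129030 = 0.4497. Pe*log2(M-1) = 0.094*log2(10) = 0.312261. Bound = H(Pe) + Pe*log2(M-1) = 0.320652 + 0.129030 + 0.312261 = 0.7619

0.7619 bits


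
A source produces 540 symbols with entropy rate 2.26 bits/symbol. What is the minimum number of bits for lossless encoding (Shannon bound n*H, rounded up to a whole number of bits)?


Minimum bits >= n * H = 540 * 2.26 = 1220.4, rounded up to a whole number of bits = 1221

1221 bits


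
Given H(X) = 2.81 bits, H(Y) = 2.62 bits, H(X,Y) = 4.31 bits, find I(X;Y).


I(X;Y) = H(X) + H(Y) - H(X,Y) = 2.81 + 2.62 - 4.31 = 1.12

1.12 bits


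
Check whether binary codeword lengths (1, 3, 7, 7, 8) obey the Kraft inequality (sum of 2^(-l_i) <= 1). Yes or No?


Kraft sum = sum(2^(-l_i)) = 0.6445, need <= 1. Result: satisfied (a binary prefix-free code with these lengths exists)

Yes


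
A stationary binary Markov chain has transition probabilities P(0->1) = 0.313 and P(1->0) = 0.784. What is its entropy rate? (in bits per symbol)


Stationary distribution: pi_0 = p10/(p01+p10) = 0.7147, pi_1 = 0.2853. Entropy rate H' = pi_0*H(p01) + pi_1*H(p10) = 0.7147*0.8966 + 0.2853*0.7528 = 0.8556

0.8556 bits/symbol


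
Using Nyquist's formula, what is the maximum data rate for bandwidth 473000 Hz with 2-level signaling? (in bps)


Rate = 2 * B * log2(M) = 2 * 473000 * 1.0 = 946000.0

946000.0 bps


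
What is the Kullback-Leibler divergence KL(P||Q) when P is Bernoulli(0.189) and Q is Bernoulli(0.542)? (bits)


KL = p*log2(p/q) + (1-p)*log2((1-p)/(1-q)) = 0.189*log2(0.189/0.542) + 0.811*log2(0.811/0.458) = 0.3813

0.3813 bits


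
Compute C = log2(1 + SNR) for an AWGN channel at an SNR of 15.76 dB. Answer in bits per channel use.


SNR_linear = 10^(15.76/10) = 37.6704; C = log2(1 + SNR_linear) = log2(1 + 37.6704) = 5.2732

5.2732 bits/channel use


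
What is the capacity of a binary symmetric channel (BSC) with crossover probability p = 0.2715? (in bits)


H(p) = -p*log2(p) - (1-p)*log2(1-p) = -0.2715*log2(0.2715) - 0.7285*log2(0.7285) = 0.510685 + 0.332924 = 0.8436. C = 1 - H(p) = 1 - 0.8436 = 0.1564

0.1564 bits


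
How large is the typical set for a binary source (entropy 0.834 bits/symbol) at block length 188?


log2|A_typical| = nH = 188 * 0.834 = 156.792, so |A_typical| ~ 2^156.792 = 1.582e+47

1.582e+47


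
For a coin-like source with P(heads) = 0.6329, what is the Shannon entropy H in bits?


H = -p*log2(p) - (1-p)*log2(1-p). -0.6329*log2(0.6329) = 0.417683; -0.3671*log2(0.3671) = 0.530737. H = 0.417683 + 0.530737 = 0.9484

0.9484 bits


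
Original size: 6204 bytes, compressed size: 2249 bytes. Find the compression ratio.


Ratio = original / compressed = 6204 / 2249 = 2.7586

2.7586


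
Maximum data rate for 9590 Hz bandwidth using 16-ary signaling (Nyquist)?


Rate = 2 * B * log2(M) = 2 * 9590 * 4.0 = 76720.0

76720.0 bps


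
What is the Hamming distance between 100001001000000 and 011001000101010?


Count differing positions: ^ ^ ^ . . . . . ^ ^ . ^ . ^ . = 7 differences

7


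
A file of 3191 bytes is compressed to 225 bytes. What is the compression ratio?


Ratio = original / compressed = 3191 / 225 = 14.1822

14.1822


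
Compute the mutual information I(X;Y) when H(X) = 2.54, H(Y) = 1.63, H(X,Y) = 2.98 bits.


I(X;Y) = H(X) + H(Y) - H(X,Y) = 2.54 + 1.63 - 2.98 = 1.19

1.19 bits


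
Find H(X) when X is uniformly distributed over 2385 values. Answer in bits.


H = log2(n) = log2(2385) = 11.2198

11.2198 bits


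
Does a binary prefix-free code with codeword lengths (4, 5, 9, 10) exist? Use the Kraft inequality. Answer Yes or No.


Kraft sum = sum(2^(-l_i)) = 0.0967, need <= 1. Result: satisfied (a binary prefix-free code with these lengths exists)

Yes


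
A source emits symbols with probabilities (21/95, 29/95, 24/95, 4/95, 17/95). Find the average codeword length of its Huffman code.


Huffman construction (repeatedly merge the two least-probable nodes; each merge adds 1 bit to every symbol beneath it): 4/95 + 17/95 = 21/95; 21/95 + 21/95 = 42/95; 24/95 + 29/95 = 53/95; 42/95 + 53/95 = 1. Resulting codeword lengths (in the order the probabilities were given): (2, 2, 2, 3, 3). L_avg = sum(p_i * l_i) = 21/95*2 + 29/95*2 + 24/95*2 + 4/95*3 + 17/95*3 = 211/95 = 2.2211

2.2211 bits


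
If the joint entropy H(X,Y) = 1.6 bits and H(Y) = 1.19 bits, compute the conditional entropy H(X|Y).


H(X|Y) = H(X,Y) - H(Y) = 1.6 - 1.19 = 0.41

0.41 bits


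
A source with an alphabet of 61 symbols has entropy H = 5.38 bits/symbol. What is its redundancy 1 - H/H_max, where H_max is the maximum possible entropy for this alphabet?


H_max = log2(K) = log2(61) = 5.9307 bits/symbol. Redundancy = 1 - H/H_max = 1 - 5.38/5.9307 = 1 - 0.9071 = 0.0929

0.0929


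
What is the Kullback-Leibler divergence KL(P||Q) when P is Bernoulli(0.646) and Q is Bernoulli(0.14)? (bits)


KL = p*log2(p/q) + (1-p)*log2((1-p)/(1-q)) = 0.646*log2(0.646/0.14) + 0.354*log2(0.354/0.86) = 0.9718

0.9718 bits


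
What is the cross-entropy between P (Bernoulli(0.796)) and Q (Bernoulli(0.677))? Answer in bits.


H(P,Q) = -p*log2(q) - (1-p)*log2(1-q). -0.796*log2(0.677) = 0.447967; -0.204*log2(0.323) = 0.332600. H(P,Q) = 0.447967 + 0.332600 = 0.7806

0.7806 bits


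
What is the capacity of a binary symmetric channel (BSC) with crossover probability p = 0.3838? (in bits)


H(p) = -p*log2(p) - (1-p)*log2(1-p) = -0.3838*log2(0.3838) - 0.6162*log2(0.6162) = 0.530248 + 0.430434 = 0.9607. C = 1 - H(p) = 1 - 0.9607 = 0.0393

0.0393 bits


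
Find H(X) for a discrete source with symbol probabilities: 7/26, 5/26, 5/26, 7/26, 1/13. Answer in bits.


H = -sum(p_i * log2(p_i)). Terms: -(7/26)*log2(7/26) = 0.509677; -(5/26)*log2(5/26) = 0.457406; -(5/26)*log2(5/26) = 0.457406; -(7/26)*log2(7/26) = 0.509677; -(1/13)*log2(1/13) = 0.284649. H = 0.509677 + 0.457406 + 0.457406 + 0.509677 + 0.284649 = 2.2188

2.2188 bits


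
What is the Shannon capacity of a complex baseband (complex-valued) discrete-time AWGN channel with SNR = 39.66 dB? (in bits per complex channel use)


SNR_linear = 10^(39.66/10) = 9246.9817; C = log2(1 + SNR_linear) = log2(1 + 9246.9817) = 13.1749

13.1749 bits/channel use


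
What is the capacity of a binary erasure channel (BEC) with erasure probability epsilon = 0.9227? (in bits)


C = 1 - epsilon = 1 - 0.9227 = 0.0773

0.0773 bits


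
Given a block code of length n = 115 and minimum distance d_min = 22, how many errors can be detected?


Detection capability = d_min - 1 = 22 - 1 = 21

21 errors


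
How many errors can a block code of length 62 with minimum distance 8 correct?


Correction capability = floor((d-1)/2) = floor((8-1)/2) = 3

3 errors


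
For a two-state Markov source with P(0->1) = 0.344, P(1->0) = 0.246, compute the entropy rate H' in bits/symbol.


Stationary distribution: pi_0 = p10/(p01+p10) = 0.4169, pi_1 = 0.5831. Entropy rate H' = pi_0*H(p01) + pi_1*H(p10) = 0.4169*0.9286 + 0.5831*0.8049 = 0.8565

0.8565 bits/symbol


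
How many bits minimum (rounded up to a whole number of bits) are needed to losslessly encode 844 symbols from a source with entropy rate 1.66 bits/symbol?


Minimum bits >= n * H = 844 * 1.66 = 1401.04, rounded up to a whole number of bits = 1402

1402 bits


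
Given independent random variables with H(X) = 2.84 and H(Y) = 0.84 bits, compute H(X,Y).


For independent variables, H(X,Y) = H(X) + H(Y) = 2.84 + 0.84 = 3.68

3.68 bits


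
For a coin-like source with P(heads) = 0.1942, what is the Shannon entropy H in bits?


H = -p*log2(p) - (1-p)*log2(1-p). -0.1942*log2(0.1942) = 0.459164; -0.8058*log2(0.8058) = 0.251012. H = 0.459164 + 0.251012 = 0.7102

0.7102 bits


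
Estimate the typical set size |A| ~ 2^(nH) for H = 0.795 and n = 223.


log2|A_typical| = nH = 223 * 0.795 = 177.285, so |A_typical| ~ 2^177.285 = 2.334e+53

2.334e+53


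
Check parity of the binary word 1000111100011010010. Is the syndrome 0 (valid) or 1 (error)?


Syndrome = XOR of all bits = 1 XOR 0 XOR 0 XOR 0 XOR 1 XOR 1 XOR 1 XOR 1 XOR 0 XOR 0 XOR 0 XOR 1 XOR 1 XOR 0 XOR 1 XOR 0 XOR 0 XOR 1 XOR 0 = 1

1


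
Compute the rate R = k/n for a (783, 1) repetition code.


Rate = k/n = 1/783

1/783


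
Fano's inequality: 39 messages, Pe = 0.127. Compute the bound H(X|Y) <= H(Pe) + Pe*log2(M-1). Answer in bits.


H(Pe) = -Pe*log2(Pe) - (1-Pe)*log2(1-Pe) = -0.127*log2(0.127) - 0.873*log2(0.873) = 0.378092 + 0.171061 = 0.5492. Pe*log2(M-1) = 0.127*log2(38) = 0.666487. Bound = H(Pe) + Pe*log2(M-1) = 0.378092 + 0.171061 + 0.666487 = 1.2156

1.2156 bits


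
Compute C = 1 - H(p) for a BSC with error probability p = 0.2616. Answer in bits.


H(p) = -p*log2(p) - (1-p)*log2(1-p) = -0.2616*log2(0.2616) - 0.7384*log2(0.7384) = 0.506082 + 0.323069 = 0.8292. C = 1 - H(p) = 1 - 0.8292 = 0.1708

0.1708 bits


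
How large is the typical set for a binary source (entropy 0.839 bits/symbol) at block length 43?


log2|A_typical| = nH = 43 * 0.839 = 36.077, so |A_typical| ~ 2^36.077 = 7.249e+10

7.249e+10


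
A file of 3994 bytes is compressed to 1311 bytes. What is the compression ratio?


Ratio = original / compressed = 3994 / 1311 = 3.0465

3.0465


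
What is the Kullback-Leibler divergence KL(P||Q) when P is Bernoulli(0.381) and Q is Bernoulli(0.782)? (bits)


KL = p*log2(p/q) + (1-p)*log2((1-p)/(1-q)) = 0.381*log2(0.381/0.782) + 0.619*log2(0.619/0.218) = 0.5367

0.5367 bits


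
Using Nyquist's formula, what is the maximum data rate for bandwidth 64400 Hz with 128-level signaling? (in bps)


Rate = 2 * B * log2(M) = 2 * 64400 * 7.0 = 901600.0

901600.0 bps


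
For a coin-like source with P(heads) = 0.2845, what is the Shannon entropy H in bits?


H = -p*log2(p) - (1-p)*log2(1-p). -0.2845*log2(0.2845) = 0.515941; -0.7155*log2(0.7155) = 0.345570. H = 0.515941 + 0.345570 = 0.8615

0.8615 bits


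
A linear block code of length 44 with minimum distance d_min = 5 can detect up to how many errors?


Detection capability = d_min - 1 = 5 - 1 = 4

4 errors


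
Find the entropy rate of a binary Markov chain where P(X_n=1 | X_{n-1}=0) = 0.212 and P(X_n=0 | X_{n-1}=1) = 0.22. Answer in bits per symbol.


Stationary distribution: pi_0 = p10/(p01+p10) = 0.5093, pi_1 = 0.4907. Entropy rate H' = pi_0*H(p01) + pi_1*H(p10) = 0.5093*0.7453 + 0.4907*0.7602 = 0.7526

0.7526 bits/symbol


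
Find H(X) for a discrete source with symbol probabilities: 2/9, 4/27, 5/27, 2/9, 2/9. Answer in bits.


H = -sum(p_i * log2(p_i)). Terms: -(2/9)*log2(2/9) = 0.482206; -(4/27)*log2(4/27) = 0.408131; -(5/27)*log2(5/27) = 0.450548; -(2/9)*log2(2/9) = 0.482206; -(2/9)*log2(2/9) = 0.482206. H = 0.482206 + 0.408131 + 0.450548 + 0.482206 + 0.482206 = 2.3053

2.3053 bits


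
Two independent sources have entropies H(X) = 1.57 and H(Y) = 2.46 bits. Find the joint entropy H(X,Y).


For independent variables, H(X,Y) = H(X) + H(Y) = 1.57 + 2.46 = 4.03

4.03 bits


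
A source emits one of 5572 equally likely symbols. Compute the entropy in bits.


H = log2(n) = log2(5572) = 12.444

12.444 bits


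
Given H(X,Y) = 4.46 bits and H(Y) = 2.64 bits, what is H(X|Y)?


H(X|Y) = H(X,Y) - H(Y) = 4.46 - 2.64 = 1.82

1.82 bits


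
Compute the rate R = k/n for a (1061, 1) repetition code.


Rate = k/n = 1/1061

1/1061


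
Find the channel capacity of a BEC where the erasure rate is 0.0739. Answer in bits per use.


C = 1 - epsilon = 1 - 0.0739 = 0.9261

0.9261 bits


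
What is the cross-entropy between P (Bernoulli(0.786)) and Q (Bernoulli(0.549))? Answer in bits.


H(P,Q) = -p*log2(q) - (1-p)*log2(1-q). -0.786*log2(0.549) = 0.679986; -0.214*log2(0.451) = 0.245843. H(P,Q) = 0.679986 + 0.245843 = 0.9258

0.9258 bits


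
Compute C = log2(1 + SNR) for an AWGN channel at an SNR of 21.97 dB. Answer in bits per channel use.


SNR_linear = 10^(21.97/10) = 157.3983; C = log2(1 + SNR_linear) = log2(1 + 157.3983) = 7.3074

7.3074 bits/channel use


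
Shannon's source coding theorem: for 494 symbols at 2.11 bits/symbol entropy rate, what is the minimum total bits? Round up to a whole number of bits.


Minimum bits >= n * H = 494 * 2.11 = 1042.34, rounded up to a whole number of bits = 1043

1043 bits


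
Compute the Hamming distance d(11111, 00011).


Count differing positions: ^ ^ ^ . . = 3 differences

3


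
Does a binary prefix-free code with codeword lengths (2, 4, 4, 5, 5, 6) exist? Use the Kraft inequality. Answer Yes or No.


Kraft sum = sum(2^(-l_i)) = 0.4531, need <= 1. Result: satisfied (a binary prefix-free code with these lengths exists)

Yes


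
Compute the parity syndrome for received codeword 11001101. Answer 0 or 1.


Syndrome = XOR of all bits = 1 XOR 1 XOR 0 XOR 0 XOR 1 XOR 1 XOR 0 XOR 1 = 1

1


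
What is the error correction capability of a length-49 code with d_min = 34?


Correction capability = floor((d-1)/2) = floor((34-1)/2) = 16

16 errors


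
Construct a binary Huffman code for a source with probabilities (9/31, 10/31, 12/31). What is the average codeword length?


Huffman construction (repeatedly merge the two least-probable nodes; each merge adds 1 bit to every symbol beneath it): 9/31 + 10/31 = 19/31; 12/31 + 19/31 = 1. Resulting codeword lengths (in the order the probabilities were given): (2, 2, 1). L_avg = sum(p_i * l_i) = 9/31*2 + 10/31*2 + 12/31*1 = 50/31 = 1.6129

1.6129 bits


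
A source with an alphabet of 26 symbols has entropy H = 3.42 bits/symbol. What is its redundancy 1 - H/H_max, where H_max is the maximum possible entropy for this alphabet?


H_max = log2(K) = log2(26) = 4.7004 bits/symbol. Redundancy = 1 - H/H_max = 1 - 3.42/4.7004 = 1 - 0.7276 = 0.2724

0.2724


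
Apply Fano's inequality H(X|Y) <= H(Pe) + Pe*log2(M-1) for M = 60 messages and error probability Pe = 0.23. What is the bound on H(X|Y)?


H(Pe) = -Pe*log2(Pe) - (1-Pe)*log2(1-Pe) = -0.23*log2(0.23) - 0.77*log2(0.77) = 0.487668 + 0.290344 = 0.778. Pe*log2(M-1) = 0.23*log2(59) = 1.353008. Bound = H(Pe) + Pe*log2(M-1) = 0.487668 + 0.290344 + 1.353008 = 2.131

2.131 bits


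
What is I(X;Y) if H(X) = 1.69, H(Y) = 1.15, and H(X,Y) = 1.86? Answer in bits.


I(X;Y) = H(X) + H(Y) - H(X,Y) = 1.69 + 1.15 - 1.86 = 0.98

0.98 bits


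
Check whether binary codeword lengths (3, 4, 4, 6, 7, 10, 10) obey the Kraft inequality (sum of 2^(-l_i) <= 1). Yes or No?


Kraft sum = sum(2^(-l_i)) = 0.2754, need <= 1. Result: satisfied (a binary prefix-free code with these lengths exists)

Yes


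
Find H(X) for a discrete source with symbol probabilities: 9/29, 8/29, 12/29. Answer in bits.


H = -sum(p_i * log2(p_i)). Terms: -(9/29)*log2(9/29) = 0.523879; -(8/29)*log2(8/29) = 0.512546; -(12/29)*log2(12/29) = 0.526766. H = 0.523879 + 0.512546 + 0.526766 = 1.5632

1.5632 bits


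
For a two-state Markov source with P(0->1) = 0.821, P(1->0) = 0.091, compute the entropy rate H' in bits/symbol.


Stationary distribution: pi_0 = p10/(p01+p10) = 0.0998, pi_1 = 0.9002. Entropy rate H' = pi_0*H(p01) + pi_1*H(p10) = 0.0998*0.6779 + 0.9002*0.4398 = 0.4636

0.4636 bits/symbol


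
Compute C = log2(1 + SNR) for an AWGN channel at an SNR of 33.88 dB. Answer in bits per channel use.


SNR_linear = 10^(33.88/10) = 2443.4306; C = log2(1 + SNR_linear) = log2(1 + 2443.4306) = 11.2553

11.2553 bits/channel use


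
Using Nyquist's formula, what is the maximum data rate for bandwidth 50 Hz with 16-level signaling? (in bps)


Rate = 2 * B * log2(M) = 2 * 50 * 4.0 = 400.0

400.0 bps
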